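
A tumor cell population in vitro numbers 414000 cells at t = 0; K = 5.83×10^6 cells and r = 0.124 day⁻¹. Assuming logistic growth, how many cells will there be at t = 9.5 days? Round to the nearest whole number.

A = (K − N₀)/N₀ = (5.83×10^6 − 414000)/414000 = 13.082.
N(t) = K/(1 + A·e^(−rt)) = 5.83×10^6/(1 + 13.082×e^(−0.124×9.5)).
e^(−1.178) = 0.30789; denominator = 1 + 13.082×0.30789 = 5.0279.
N = 5.83×10^6/5.0279 = 1.159528×10^6.

1159528 cells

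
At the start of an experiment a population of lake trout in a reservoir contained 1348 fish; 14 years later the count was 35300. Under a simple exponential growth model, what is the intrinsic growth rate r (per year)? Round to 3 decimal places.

0.233 per year

From N(t) = N₀·e^(rt): e^(r·14) = 35300/1348 = 26.187.
r·14 = ln(26.187) = 3.2653, so r = 3.2653/14 = 0.23323.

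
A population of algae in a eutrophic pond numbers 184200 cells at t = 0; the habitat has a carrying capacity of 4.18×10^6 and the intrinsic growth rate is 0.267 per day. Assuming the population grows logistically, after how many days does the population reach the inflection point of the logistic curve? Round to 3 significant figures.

Logistic growth is fastest at N = K/2 = 2.09×10^6.
A = (K − N₀)/N₀ = 21.693. Set K/(1 + A·e^(−rt)) = K/2 → A·e^(−rt) = 1.
e^(−0.267t) = 1/21.693 = 0.0460984, so t = ln(21.693)/0.267 = 3.077/0.267 = 11.524.

11.5 days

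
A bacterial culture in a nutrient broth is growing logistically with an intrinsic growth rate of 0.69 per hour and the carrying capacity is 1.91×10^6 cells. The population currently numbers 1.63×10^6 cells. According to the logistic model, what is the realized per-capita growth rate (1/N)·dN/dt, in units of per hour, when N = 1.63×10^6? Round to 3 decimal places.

(1/N)·dN/dt = r(1 − N/K) = 0.69 × (1 − 1.63×10^6/1.91×10^6).
= 0.69 × 0.1466 = 0.10115.

0.101 per hour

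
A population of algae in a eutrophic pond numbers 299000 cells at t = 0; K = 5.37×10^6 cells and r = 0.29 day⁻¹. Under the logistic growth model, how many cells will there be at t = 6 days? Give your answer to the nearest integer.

A = (K − N₀)/N₀ = (5.37×10^6 − 299000)/299000 = 16.96.
N(t) = K/(1 + A·e^(−rt)) = 5.37×10^6/(1 + 16.96×e^(−0.29×6)).
e^(−1.74) = 0.17552; denominator = 1 + 16.96×0.17552 = 3.9768.
N = 5.37×10^6/3.9768 = 1.350331×10^6.

1350331 cells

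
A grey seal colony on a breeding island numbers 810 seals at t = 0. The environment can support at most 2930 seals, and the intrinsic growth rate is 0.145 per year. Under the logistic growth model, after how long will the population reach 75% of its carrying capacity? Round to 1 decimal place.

A = (K − N₀)/N₀ = (2930 − 810)/810 = 2.6173.
Solve 2930/(1 + 2.6173·e^(−0.145t)) = 2197.5: 1 + 2.6173·e^(−0.145t) = 1.3333, so e^(−0.145t) = 0.127358.
−0.145·t = ln(0.127358) = -2.0607, so t = 2.0607/0.145 = 14.212.

14.2 years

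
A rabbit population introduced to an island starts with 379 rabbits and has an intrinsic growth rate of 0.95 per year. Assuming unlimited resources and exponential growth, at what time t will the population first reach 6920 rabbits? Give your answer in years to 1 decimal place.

Set N₀·e^(rt) = 6920: e^(0.95·t) = 6920/379 = 18.259.
0.95·t = ln(18.259) = 2.9046, so t = 2.9046/0.95 = 3.0575.

3.1 years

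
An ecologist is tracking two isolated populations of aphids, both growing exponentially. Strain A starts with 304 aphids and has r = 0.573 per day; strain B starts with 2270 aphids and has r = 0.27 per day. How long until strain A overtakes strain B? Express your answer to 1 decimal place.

Set 304·e^(0.573t) = 2270·e^(0.27t).
e^((0.573 − 0.27)t) = 2270/304 → e^(0.303·t) = 7.4671.
0.303·t = ln(7.4671) = 2.0105, so t = 2.0105/0.303 = 6.6353.

6.6 days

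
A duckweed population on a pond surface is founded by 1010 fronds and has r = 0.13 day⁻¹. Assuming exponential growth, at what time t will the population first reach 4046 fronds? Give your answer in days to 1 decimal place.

Set N₀·e^(rt) = 4046: e^(0.13·t) = 4046/1010 = 4.0059.
0.13·t = ln(4.0059) = 1.3878, so t = 1.3878/0.13 = 10.675.

10.7 days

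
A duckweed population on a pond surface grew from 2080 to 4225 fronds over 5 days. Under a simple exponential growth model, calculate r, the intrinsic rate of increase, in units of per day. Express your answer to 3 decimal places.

From N(t) = N₀·e^(rt): e^(r·5) = 4225/2080 = 2.0312.
r·5 = ln(2.0312) = 0.70865, so r = 0.70865/5 = 0.14173.

0.142 per day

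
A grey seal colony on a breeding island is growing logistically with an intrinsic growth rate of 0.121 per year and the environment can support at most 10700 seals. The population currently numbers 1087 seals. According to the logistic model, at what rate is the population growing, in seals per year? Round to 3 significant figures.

dN/dt = rN(1 − N/K) = 0.121 × 1087 × (1 − 1087/10700).
1 − 1087/10700 = 0.89841; dN/dt = 0.121 × 1087 × 0.89841 = 118.17.

118 seals per year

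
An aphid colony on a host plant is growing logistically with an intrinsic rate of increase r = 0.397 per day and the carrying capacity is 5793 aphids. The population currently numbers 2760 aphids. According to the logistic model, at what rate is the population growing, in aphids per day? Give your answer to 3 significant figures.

dN/dt = rN(1 − N/K) = 0.397 × 2760 × (1 − 2760/5793).
1 − 2760/5793 = 0.52356; dN/dt = 0.397 × 2760 × 0.52356 = 573.68.

574 aphids per day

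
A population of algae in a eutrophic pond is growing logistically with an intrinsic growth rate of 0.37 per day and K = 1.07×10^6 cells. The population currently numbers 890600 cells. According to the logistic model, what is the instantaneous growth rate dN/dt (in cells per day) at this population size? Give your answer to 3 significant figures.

55200 cells per day

dN/dt = rN(1 − N/K) = 0.37 × 890600 × (1 − 890600/1.07×10^6).
1 − 890600/1.07×10^6 = 0.16766; dN/dt = 0.37 × 890600 × 0.16766 = 55249.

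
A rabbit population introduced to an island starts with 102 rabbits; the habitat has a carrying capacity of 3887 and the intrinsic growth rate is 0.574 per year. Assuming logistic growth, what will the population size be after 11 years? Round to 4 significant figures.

A = (K − N₀)/N₀ = (3887 − 102)/102 = 37.108.
N(t) = K/(1 + A·e^(−rt)) = 3887/(1 + 37.108×e^(−0.574×11)).
e^(−6.314) = 0.0018108; denominator = 1 + 37.108×0.0018108 = 1.0672.
N = 3887/1.0672 = 3642.26.

3642 rabbits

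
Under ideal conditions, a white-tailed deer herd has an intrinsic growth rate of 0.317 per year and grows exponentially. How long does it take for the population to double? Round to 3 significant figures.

Doubling time t_d = ln(2)/r = 0.6931/0.317 = 2.1866.

2.19 years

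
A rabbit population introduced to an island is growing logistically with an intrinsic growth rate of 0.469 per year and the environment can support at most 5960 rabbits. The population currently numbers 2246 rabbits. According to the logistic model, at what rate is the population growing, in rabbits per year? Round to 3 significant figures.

dN/dt = rN(1 − N/K) = 0.469 × 2246 × (1 − 2246/5960).
1 − 2246/5960 = 0.62315; dN/dt = 0.469 × 2246 × 0.62315 = 656.41.

656 rabbits per year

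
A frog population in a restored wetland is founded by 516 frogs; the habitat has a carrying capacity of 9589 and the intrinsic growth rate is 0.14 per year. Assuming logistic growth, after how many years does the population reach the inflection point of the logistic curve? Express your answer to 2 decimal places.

20.48 years

Logistic growth is fastest at N = K/2 = 4794.5.
A = (K − N₀)/N₀ = 17.583. Set K/(1 + A·e^(−rt)) = K/2 → A·e^(−rt) = 1.
e^(−0.14t) = 1/17.583 = 0.056872, so t = ln(17.583)/0.14 = 2.867/0.14 = 20.478.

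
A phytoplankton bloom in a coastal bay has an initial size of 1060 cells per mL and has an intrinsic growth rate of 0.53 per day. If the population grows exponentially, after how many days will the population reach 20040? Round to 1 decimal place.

Set N₀·e^(rt) = 20040: e^(0.53·t) = 20040/1060 = 18.906.
0.53·t = ln(18.906) = 2.9395, so t = 2.9395/0.53 = 5.5462.

5.5 days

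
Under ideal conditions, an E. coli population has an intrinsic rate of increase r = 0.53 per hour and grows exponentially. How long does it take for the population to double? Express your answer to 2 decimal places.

Doubling time t_d = ln(2)/r = 0.6931/0.53 = 1.3078.

1.31 hours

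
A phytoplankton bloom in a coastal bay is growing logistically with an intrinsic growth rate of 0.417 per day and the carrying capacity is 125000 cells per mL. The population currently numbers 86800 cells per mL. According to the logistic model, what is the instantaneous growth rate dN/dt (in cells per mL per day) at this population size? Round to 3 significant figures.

dN/dt = rN(1 − N/K) = 0.417 × 86800 × (1 − 86800/125000).
1 − 86800/125000 = 0.3056; dN/dt = 0.417 × 86800 × 0.3056 = 11061.

11100 cells per mL per day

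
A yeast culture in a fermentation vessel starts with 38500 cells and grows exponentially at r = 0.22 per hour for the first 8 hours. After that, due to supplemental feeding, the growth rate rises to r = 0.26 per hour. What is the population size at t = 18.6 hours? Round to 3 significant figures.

3520000 cells

Phase 1: N(8) = 38500·e^(0.22×8) = 38500·e^1.76 = 223779.
Phase 2 runs for 18.6 − 8 = 10.6 hours at r = 0.26.
N(18.6) = 223779·e^(0.26×10.6) = 223779·e^2.756 = 3.521556×10^6.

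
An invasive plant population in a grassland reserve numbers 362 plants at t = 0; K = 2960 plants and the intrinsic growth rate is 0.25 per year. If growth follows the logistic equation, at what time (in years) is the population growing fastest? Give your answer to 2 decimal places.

Logistic growth is fastest at N = K/2 = 1480.
A = (K − N₀)/N₀ = 7.1768. Set K/(1 + A·e^(−rt)) = K/2 → A·e^(−rt) = 1.
e^(−0.25t) = 1/7.1768 = 0.139338, so t = ln(7.1768)/0.25 = 1.9709/0.25 = 7.8834.

7.88 years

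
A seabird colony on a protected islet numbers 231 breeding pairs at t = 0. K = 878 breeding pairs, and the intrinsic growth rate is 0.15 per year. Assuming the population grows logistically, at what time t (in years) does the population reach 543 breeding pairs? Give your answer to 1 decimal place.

A = (K − N₀)/N₀ = (878 − 231)/231 = 2.8009.
Solve 878/(1 + 2.8009·e^(−0.15t)) = 543: 1 + 2.8009·e^(−0.15t) = 1.6169, so e^(−0.15t) = 0.220269.
−0.15·t = ln(0.220269) = -1.5129, so t = 1.5129/0.15 = 10.086.

10.1 years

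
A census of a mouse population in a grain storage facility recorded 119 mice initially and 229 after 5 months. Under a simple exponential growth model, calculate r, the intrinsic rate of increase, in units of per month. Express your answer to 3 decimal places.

From N(t) = N₀·e^(rt): e^(r·5) = 229/119 = 1.9244.
r·5 = ln(1.9244) = 0.6546, so r = 0.6546/5 = 0.13092.

0.131 per month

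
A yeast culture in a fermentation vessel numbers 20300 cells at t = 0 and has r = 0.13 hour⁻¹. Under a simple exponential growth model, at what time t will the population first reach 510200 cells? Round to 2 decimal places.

Set N₀·e^(rt) = 510200: e^(0.13·t) = 510200/20300 = 25.133.
0.13·t = ln(25.133) = 3.2242, so t = 3.2242/0.13 = 24.801.

24.80 hours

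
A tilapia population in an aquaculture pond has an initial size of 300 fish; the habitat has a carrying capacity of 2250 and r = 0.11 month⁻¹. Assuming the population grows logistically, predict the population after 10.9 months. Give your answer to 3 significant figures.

A = (K − N₀)/N₀ = (2250 − 300)/300 = 6.5.
N(t) = K/(1 + A·e^(−rt)) = 2250/(1 + 6.5×e^(−0.11×10.9)).
e^(−1.199) = 0.3015; denominator = 1 + 6.5×0.3015 = 2.9597.
N = 2250/2.9597 = 760.207.

760 fish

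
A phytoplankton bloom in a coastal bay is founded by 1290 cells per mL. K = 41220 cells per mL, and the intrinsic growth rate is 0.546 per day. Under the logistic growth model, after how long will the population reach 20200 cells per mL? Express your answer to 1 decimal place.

A = (K − N₀)/N₀ = (41220 − 1290)/1290 = 30.953.
Solve 41220/(1 + 30.953·e^(−0.546t)) = 20200: 1 + 30.953·e^(−0.546t) = 2.0406, so e^(−0.546t) = 0.033618.
−0.546·t = ln(0.033618) = -3.3927, so t = 3.3927/0.546 = 6.2137.

6.2 days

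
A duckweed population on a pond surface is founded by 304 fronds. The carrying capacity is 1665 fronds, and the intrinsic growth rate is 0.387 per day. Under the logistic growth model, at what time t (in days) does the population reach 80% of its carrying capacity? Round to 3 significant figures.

7.46 days

A = (K − N₀)/N₀ = (1665 − 304)/304 = 4.477.
Solve 1665/(1 + 4.477·e^(−0.387t)) = 1332: 1 + 4.477·e^(−0.387t) = 1.25, so e^(−0.387t) = 0.0558413.
−0.387·t = ln(0.0558413) = -2.8852, so t = 2.8852/0.387 = 7.4554.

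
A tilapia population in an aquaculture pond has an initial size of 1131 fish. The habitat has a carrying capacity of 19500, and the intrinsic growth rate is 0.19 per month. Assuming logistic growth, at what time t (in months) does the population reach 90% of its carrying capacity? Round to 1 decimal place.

A = (K − N₀)/N₀ = (19500 − 1131)/1131 = 16.241.
Solve 19500/(1 + 16.241·e^(−0.19t)) = 17550: 1 + 16.241·e^(−0.19t) = 1.1111, so e^(−0.19t) = 0.00684124.
−0.19·t = ln(0.00684124) = -4.9848, so t = 4.9848/0.19 = 26.236.

26.2 months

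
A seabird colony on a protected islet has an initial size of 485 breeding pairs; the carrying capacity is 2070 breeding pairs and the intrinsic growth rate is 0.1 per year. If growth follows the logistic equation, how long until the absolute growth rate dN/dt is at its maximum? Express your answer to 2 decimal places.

Logistic growth is fastest at N = K/2 = 1035.
A = (K − N₀)/N₀ = 3.268. Set K/(1 + A·e^(−rt)) = K/2 → A·e^(−rt) = 1.
e^(−0.1t) = 1/3.268 = 0.305994, so t = ln(3.268)/0.1 = 1.1842/0.1 = 11.842.

11.84 years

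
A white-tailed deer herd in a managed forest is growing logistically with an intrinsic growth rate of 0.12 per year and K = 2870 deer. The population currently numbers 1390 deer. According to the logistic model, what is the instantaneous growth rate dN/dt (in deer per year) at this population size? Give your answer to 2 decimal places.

86.02 deer per year

dN/dt = rN(1 − N/K) = 0.12 × 1390 × (1 − 1390/2870).
1 − 1390/2870 = 0.51568; dN/dt = 0.12 × 1390 × 0.51568 = 86.015.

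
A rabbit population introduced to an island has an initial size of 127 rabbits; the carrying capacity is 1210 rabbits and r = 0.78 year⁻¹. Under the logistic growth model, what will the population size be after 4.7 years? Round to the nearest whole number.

993 rabbits

A = (K − N₀)/N₀ = (1210 − 127)/127 = 8.5276.
N(t) = K/(1 + A·e^(−rt)) = 1210/(1 + 8.5276×e^(−0.78×4.7)).
e^(−3.666) = 0.025579; denominator = 1 + 8.5276×0.025579 = 1.2181.
N = 1210/1.2181 = 993.332.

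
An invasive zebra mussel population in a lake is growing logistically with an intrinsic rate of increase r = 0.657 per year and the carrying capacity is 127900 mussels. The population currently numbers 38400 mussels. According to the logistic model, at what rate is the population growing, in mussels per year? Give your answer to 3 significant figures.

17700 mussels per year

dN/dt = rN(1 − N/K) = 0.657 × 38400 × (1 − 38400/127900).
1 − 38400/127900 = 0.69977; dN/dt = 0.657 × 38400 × 0.69977 = 17654.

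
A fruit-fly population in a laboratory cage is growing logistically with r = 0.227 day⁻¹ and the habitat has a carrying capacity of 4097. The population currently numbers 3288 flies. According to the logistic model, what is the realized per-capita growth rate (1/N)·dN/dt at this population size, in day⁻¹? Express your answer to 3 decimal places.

(1/N)·dN/dt = r(1 − N/K) = 0.227 × (1 − 3288/4097).
= 0.227 × 0.19746 = 0.044824.

0.045 per day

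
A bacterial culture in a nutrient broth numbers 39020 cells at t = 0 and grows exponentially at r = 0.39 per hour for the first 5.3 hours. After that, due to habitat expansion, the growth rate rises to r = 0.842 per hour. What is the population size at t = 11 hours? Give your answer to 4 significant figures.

37440000 cells

Phase 1: N(5.3) = 39020·e^(0.39×5.3) = 39020·e^2.067 = 308300.
Phase 2 runs for 11 − 5.3 = 5.7 hours at r = 0.842.
N(11) = 308300·e^(0.842×5.7) = 308300·e^4.799 = 3.743923×10^7.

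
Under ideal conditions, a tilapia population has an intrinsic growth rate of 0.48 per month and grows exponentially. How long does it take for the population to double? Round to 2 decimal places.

1.44 months

Doubling time t_d = ln(2)/r = 0.6931/0.48 = 1.4441.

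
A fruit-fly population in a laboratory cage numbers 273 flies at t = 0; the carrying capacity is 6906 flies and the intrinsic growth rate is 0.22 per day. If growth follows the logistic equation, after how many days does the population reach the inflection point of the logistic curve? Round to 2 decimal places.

Logistic growth is fastest at N = K/2 = 3453.
A = (K − N₀)/N₀ = 24.297. Set K/(1 + A·e^(−rt)) = K/2 → A·e^(−rt) = 1.
e^(−0.22t) = 1/24.297 = 0.0411578, so t = ln(24.297)/0.22 = 3.1903/0.22 = 14.502.

14.50 days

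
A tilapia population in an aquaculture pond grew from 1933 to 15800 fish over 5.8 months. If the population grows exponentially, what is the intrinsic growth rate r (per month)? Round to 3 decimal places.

From N(t) = N₀·e^(rt): e^(r·5.8) = 15800/1933 = 8.1738.
r·5.8 = ln(8.1738) = 2.1009, so r = 2.1009/5.8 = 0.36223.

0.362 per month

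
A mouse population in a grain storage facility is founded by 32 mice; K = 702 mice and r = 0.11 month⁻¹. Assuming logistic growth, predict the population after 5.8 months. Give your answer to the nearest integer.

A = (K − N₀)/N₀ = (702 − 32)/32 = 20.938.
N(t) = K/(1 + A·e^(−rt)) = 702/(1 + 20.938×e^(−0.11×5.8)).
e^(−0.638) = 0.52835; denominator = 1 + 20.938×0.52835 = 12.062.
N = 702/12.062 = 58.1979.

58 mice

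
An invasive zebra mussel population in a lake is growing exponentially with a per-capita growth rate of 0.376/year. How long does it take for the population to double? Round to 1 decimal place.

1.8 years

Doubling time t_d = ln(2)/r = 0.6931/0.376 = 1.8435.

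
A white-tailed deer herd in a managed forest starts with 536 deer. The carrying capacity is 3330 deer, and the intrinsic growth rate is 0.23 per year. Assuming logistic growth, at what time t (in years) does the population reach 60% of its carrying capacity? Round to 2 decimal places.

A = (K − N₀)/N₀ = (3330 − 536)/536 = 5.2127.
Solve 3330/(1 + 5.2127·e^(−0.23t)) = 1998: 1 + 5.2127·e^(−0.23t) = 1.6667, so e^(−0.23t) = 0.127893.
−0.23·t = ln(0.127893) = -2.0566, so t = 2.0566/0.23 = 8.9416.

8.94 years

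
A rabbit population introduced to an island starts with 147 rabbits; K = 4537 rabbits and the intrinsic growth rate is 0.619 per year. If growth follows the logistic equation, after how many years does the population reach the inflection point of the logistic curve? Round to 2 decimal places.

5.49 years

Logistic growth is fastest at N = K/2 = 2268.5.
A = (K − N₀)/N₀ = 29.864. Set K/(1 + A·e^(−rt)) = K/2 → A·e^(−rt) = 1.
e^(−0.619t) = 1/29.864 = 0.0334852, so t = ln(29.864)/0.619 = 3.3967/0.619 = 5.4873.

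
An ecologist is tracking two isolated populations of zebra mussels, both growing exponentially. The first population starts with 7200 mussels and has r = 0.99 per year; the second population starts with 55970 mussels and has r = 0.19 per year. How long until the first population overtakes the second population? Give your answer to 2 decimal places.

2.56 years

Set 7200·e^(0.99t) = 55970·e^(0.19t).
e^((0.99 − 0.19)t) = 55970/7200 → e^(0.8·t) = 7.7736.
0.8·t = ln(7.7736) = 2.0507, so t = 2.0507/0.8 = 2.5634.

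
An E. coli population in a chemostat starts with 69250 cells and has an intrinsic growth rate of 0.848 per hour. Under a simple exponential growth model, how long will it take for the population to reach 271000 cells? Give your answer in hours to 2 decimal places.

Set N₀·e^(rt) = 271000: e^(0.848·t) = 271000/69250 = 3.9134.
0.848·t = ln(3.9134) = 1.3644, so t = 1.3644/0.848 = 1.609.

1.61 hours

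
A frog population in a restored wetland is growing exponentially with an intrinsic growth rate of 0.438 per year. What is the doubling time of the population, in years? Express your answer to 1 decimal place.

1.6 years

Doubling time t_d = ln(2)/r = 0.6931/0.438 = 1.5825.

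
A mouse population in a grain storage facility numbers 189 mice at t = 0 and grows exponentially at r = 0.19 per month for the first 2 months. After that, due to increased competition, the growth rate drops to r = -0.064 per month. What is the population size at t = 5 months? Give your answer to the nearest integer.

Phase 1: N(2) = 189·e^(0.19×2) = 189·e^0.38 = 276.372.
Phase 2 runs for 5 − 2 = 3 months at r = -0.064.
N(5) = 276.372·e^(-0.064×3) = 276.372·e^-0.192 = 228.092.

228 mice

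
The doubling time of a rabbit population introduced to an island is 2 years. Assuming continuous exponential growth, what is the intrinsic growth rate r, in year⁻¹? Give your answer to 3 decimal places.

r = ln(2)/t_d = 0.6931/2 = 0.34657.

0.347 per year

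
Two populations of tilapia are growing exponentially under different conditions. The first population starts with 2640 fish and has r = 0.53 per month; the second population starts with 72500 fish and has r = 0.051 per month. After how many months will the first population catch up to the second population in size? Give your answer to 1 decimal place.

Set 2640·e^(0.53t) = 72500·e^(0.051t).
e^((0.53 − 0.051)t) = 72500/2640 → e^(0.479·t) = 27.462.
0.479·t = ln(27.462) = 3.3128, so t = 3.3128/0.479 = 6.9161.

6.9 months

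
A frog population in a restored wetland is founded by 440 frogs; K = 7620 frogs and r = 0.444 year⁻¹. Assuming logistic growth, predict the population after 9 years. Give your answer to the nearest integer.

5861 frogs

A = (K − N₀)/N₀ = (7620 − 440)/440 = 16.318.
N(t) = K/(1 + A·e^(−rt)) = 7620/(1 + 16.318×e^(−0.444×9)).
e^(−3.996) = 0.018389; denominator = 1 + 16.318×0.018389 = 1.3001.
N = 7620/1.3001 = 5861.2.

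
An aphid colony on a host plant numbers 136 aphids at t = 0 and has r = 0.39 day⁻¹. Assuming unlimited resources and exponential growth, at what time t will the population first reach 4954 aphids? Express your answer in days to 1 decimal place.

Set N₀·e^(rt) = 4954: e^(0.39·t) = 4954/136 = 36.426.
0.39·t = ln(36.426) = 3.5953, so t = 3.5953/0.39 = 9.2187.

9.2 days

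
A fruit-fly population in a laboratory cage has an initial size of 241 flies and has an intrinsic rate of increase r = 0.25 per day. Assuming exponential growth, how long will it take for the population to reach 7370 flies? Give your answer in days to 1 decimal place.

Set N₀·e^(rt) = 7370: e^(0.25·t) = 7370/241 = 30.581.
0.25·t = ln(30.581) = 3.4204, so t = 3.4204/0.25 = 13.682.

13.7 days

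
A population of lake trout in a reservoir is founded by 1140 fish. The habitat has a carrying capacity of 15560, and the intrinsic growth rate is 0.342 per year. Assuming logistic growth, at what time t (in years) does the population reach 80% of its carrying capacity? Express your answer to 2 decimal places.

A = (K − N₀)/N₀ = (15560 − 1140)/1140 = 12.649.
Solve 15560/(1 + 12.649·e^(−0.342t)) = 12448: 1 + 12.649·e^(−0.342t) = 1.25, so e^(−0.342t) = 0.0197642.
−0.342·t = ln(0.0197642) = -3.9239, so t = 3.9239/0.342 = 11.473.

11.47 years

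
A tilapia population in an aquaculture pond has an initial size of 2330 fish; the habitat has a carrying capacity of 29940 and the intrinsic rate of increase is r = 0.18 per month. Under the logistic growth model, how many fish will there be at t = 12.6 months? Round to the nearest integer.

A = (K − N₀)/N₀ = (29940 − 2330)/2330 = 11.85.
N(t) = K/(1 + A·e^(−rt)) = 29940/(1 + 11.85×e^(−0.18×12.6)).
e^(−2.268) = 0.10352; denominator = 1 + 11.85×0.10352 = 2.2267.
N = 29940/2.2267 = 13446.

13446 fish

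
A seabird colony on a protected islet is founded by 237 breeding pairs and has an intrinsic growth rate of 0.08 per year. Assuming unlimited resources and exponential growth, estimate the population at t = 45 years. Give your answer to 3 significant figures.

8670 breeding pairs

N(t) = N₀·e^(rt) = 237 × e^(0.08×45) = 237 × e^3.6.
e^3.6 ≈ 36.598, so N ≈ 237 × 36.598 = 8673.78.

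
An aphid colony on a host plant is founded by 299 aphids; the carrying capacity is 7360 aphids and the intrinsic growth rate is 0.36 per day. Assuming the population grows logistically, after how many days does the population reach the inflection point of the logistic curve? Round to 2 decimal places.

Logistic growth is fastest at N = K/2 = 3680.
A = (K − N₀)/N₀ = 23.615. Set K/(1 + A·e^(−rt)) = K/2 → A·e^(−rt) = 1.
e^(−0.36t) = 1/23.615 = 0.0423453, so t = ln(23.615)/0.36 = 3.1619/0.36 = 8.7831.

8.78 days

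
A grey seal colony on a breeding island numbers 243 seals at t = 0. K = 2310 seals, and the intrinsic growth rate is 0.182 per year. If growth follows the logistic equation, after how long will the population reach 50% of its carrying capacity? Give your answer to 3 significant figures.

11.8 years

A = (K − N₀)/N₀ = (2310 − 243)/243 = 8.5062.
Solve 2310/(1 + 8.5062·e^(−0.182t)) = 1155: 1 + 8.5062·e^(−0.182t) = 2, so e^(−0.182t) = 0.117562.
−0.182·t = ln(0.117562) = -2.1408, so t = 2.1408/0.182 = 11.763.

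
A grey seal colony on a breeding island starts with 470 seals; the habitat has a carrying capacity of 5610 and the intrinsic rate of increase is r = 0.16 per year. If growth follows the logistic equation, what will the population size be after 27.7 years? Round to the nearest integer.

A = (K − N₀)/N₀ = (5610 − 470)/470 = 10.936.
N(t) = K/(1 + A·e^(−rt)) = 5610/(1 + 10.936×e^(−0.16×27.7)).
e^(−4.432) = 0.011891; denominator = 1 + 10.936×0.011891 = 1.13.
N = 5610/1.13 = 4964.43.

4964 seals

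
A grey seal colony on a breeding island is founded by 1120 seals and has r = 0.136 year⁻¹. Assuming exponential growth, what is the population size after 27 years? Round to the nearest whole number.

N(t) = N₀·e^(rt) = 1120 × e^(0.136×27) = 1120 × e^3.672.
e^3.672 ≈ 39.33, so N ≈ 1120 × 39.33 = 44050.1.

44050 seals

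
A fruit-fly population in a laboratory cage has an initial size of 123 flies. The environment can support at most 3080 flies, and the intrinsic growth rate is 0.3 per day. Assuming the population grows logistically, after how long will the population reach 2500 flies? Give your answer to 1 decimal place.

A = (K − N₀)/N₀ = (3080 − 123)/123 = 24.041.
Solve 3080/(1 + 24.041·e^(−0.3t)) = 2500: 1 + 24.041·e^(−0.3t) = 1.232, so e^(−0.3t) = 0.00965032.
−0.3·t = ln(0.00965032) = -4.6408, so t = 4.6408/0.3 = 15.469.

15.5 days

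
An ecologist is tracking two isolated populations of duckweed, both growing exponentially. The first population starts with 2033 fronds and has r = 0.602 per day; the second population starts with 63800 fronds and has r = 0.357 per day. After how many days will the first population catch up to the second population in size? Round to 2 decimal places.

14.07 days

Set 2033·e^(0.602t) = 63800·e^(0.357t).
e^((0.602 − 0.357)t) = 63800/2033 → e^(0.245·t) = 31.382.
0.245·t = ln(31.382) = 3.4462, so t = 3.4462/0.245 = 14.066.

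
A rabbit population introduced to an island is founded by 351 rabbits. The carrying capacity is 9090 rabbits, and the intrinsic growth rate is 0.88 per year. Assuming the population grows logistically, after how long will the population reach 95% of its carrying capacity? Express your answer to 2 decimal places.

A = (K − N₀)/N₀ = (9090 − 351)/351 = 24.897.
Solve 9090/(1 + 24.897·e^(−0.88t)) = 8635.5: 1 + 24.897·e^(−0.88t) = 1.0526, so e^(−0.88t) = 0.00211394.
−0.88·t = ln(0.00211394) = -6.1592, so t = 6.1592/0.88 = 6.9991.

7.00 years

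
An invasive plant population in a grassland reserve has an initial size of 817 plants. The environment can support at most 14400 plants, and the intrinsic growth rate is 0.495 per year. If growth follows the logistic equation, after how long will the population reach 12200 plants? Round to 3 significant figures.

9.14 years

A = (K − N₀)/N₀ = (14400 − 817)/817 = 16.625.
Solve 14400/(1 + 16.625·e^(−0.495t)) = 12200: 1 + 16.625·e^(−0.495t) = 1.1803, so e^(−0.495t) = 0.0108465.
−0.495·t = ln(0.0108465) = -4.5239, so t = 4.5239/0.495 = 9.1392.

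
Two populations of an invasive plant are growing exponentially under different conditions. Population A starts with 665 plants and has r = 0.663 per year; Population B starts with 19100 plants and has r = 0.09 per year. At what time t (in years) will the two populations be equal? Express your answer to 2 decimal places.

Set 665·e^(0.663t) = 19100·e^(0.09t).
e^((0.663 − 0.09)t) = 19100/665 → e^(0.573·t) = 28.722.
0.573·t = ln(28.722) = 3.3577, so t = 3.3577/0.573 = 5.8598.

5.86 years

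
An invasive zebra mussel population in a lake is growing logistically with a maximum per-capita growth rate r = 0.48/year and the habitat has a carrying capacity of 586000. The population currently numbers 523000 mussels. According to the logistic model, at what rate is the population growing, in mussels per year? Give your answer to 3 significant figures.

dN/dt = rN(1 − N/K) = 0.48 × 523000 × (1 − 523000/586000).
1 − 523000/586000 = 0.10751; dN/dt = 0.48 × 523000 × 0.10751 = 26989.

27000 mussels per year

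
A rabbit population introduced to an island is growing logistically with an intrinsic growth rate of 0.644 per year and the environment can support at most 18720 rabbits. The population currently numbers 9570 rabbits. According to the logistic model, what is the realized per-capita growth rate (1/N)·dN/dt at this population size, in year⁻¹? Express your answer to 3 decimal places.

0.315 per year

(1/N)·dN/dt = r(1 − N/K) = 0.644 × (1 − 9570/18720).
= 0.644 × 0.48878 = 0.31478.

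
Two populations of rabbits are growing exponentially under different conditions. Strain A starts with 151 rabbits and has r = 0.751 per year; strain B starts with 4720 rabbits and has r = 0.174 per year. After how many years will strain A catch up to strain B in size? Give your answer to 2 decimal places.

Set 151·e^(0.751t) = 4720·e^(0.174t).
e^((0.751 − 0.174)t) = 4720/151 → e^(0.577·t) = 31.258.
0.577·t = ln(31.258) = 3.4423, so t = 3.4423/0.577 = 5.9658.

5.97 years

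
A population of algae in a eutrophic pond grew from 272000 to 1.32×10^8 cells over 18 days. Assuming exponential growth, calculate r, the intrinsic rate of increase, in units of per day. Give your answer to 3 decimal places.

0.344 per day

From N(t) = N₀·e^(rt): e^(r·18) = 1.32×10^8/272000 = 485.29.
r·18 = ln(485.29) = 6.1848, so r = 6.1848/18 = 0.3436.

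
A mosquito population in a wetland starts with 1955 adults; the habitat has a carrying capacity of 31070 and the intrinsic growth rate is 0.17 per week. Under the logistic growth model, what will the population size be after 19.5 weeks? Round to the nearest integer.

A = (K − N₀)/N₀ = (31070 − 1955)/1955 = 14.893.
N(t) = K/(1 + A·e^(−rt)) = 31070/(1 + 14.893×e^(−0.17×19.5)).
e^(−3.315) = 0.036334; denominator = 1 + 14.893×0.036334 = 1.5411.
N = 31070/1.5411 = 20160.8.

20161 adults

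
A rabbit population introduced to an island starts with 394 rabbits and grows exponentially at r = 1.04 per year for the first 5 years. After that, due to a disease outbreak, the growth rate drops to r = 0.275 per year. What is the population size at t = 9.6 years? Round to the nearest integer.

253052 rabbits

Phase 1: N(5) = 394·e^(1.04×5) = 394·e^5.2 = 71421.3.
Phase 2 runs for 9.6 − 5 = 4.6 years at r = 0.275.
N(9.6) = 71421.3·e^(0.275×4.6) = 71421.3·e^1.265 = 253052.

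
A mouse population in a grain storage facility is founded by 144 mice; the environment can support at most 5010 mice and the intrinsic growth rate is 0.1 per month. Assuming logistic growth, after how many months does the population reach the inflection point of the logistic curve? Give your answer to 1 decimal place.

35.2 months

Logistic growth is fastest at N = K/2 = 2505.
A = (K − N₀)/N₀ = 33.792. Set K/(1 + A·e^(−rt)) = K/2 → A·e^(−rt) = 1.
e^(−0.1t) = 1/33.792 = 0.0295931, so t = ln(33.792)/0.1 = 3.5202/0.1 = 35.202.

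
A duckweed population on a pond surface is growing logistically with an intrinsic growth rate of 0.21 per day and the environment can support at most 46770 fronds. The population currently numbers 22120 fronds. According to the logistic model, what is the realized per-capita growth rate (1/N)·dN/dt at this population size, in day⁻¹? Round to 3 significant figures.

(1/N)·dN/dt = r(1 − N/K) = 0.21 × (1 − 22120/46770).
= 0.21 × 0.52705 = 0.11068.

0.111 per day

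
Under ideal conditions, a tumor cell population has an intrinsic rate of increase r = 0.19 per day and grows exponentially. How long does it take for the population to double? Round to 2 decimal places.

3.65 days

Doubling time t_d = ln(2)/r = 0.6931/0.19 = 3.6481.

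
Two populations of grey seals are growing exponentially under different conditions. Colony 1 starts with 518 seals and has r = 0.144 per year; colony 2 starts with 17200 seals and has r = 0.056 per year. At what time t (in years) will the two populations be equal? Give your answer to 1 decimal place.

39.8 years

Set 518·e^(0.144t) = 17200·e^(0.056t).
e^((0.144 − 0.056)t) = 17200/518 → e^(0.088·t) = 33.205.
0.088·t = ln(33.205) = 3.5027, so t = 3.5027/0.088 = 39.803.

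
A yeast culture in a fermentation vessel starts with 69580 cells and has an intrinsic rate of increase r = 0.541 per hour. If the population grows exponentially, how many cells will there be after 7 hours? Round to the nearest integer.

3070136 cells

N(t) = N₀·e^(rt) = 69580 × e^(0.541×7) = 69580 × e^3.787.
e^3.787 ≈ 44.124, so N ≈ 69580 × 44.124 = 3.070136×10^6.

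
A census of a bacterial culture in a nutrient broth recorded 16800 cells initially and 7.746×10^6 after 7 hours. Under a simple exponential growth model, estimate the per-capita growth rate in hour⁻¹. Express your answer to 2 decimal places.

0.88 per hour

From N(t) = N₀·e^(rt): e^(r·7) = 7.746×10^6/16800 = 461.07.
r·7 = ln(461.07) = 6.1336, so r = 6.1336/7 = 0.87622.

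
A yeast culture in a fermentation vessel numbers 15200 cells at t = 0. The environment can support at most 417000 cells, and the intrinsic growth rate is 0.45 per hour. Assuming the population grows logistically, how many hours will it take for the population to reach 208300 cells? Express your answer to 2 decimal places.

7.27 hours

A = (K − N₀)/N₀ = (417000 − 15200)/15200 = 26.434.
Solve 417000/(1 + 26.434·e^(−0.45t)) = 208300: 1 + 26.434·e^(−0.45t) = 2.0019, so e^(−0.45t) = 0.0379024.
−0.45·t = ln(0.0379024) = -3.2727, so t = 3.2727/0.45 = 7.2728.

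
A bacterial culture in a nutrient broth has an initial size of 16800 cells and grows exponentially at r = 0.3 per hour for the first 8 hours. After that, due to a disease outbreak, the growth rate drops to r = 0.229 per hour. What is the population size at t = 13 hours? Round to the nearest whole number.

581947 cells

Phase 1: N(8) = 16800·e^(0.3×8) = 16800·e^2.4 = 185189.
Phase 2 runs for 13 − 8 = 5 hours at r = 0.229.
N(13) = 185189·e^(0.229×5) = 185189·e^1.145 = 581947.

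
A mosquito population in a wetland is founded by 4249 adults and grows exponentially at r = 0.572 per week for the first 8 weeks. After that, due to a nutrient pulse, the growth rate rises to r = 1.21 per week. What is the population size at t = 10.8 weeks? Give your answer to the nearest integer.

Phase 1: N(8) = 4249·e^(0.572×8) = 4249·e^4.576 = 412685.
Phase 2 runs for 10.8 − 8 = 2.8 weeks at r = 1.21.
N(10.8) = 412685·e^(1.21×2.8) = 412685·e^3.388 = 1.221822×10^7.

12218221 adults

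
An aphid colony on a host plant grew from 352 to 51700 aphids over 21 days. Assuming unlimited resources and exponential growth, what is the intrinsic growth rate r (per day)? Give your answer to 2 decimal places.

0.24 per day

From N(t) = N₀·e^(rt): e^(r·21) = 51700/352 = 146.88.
r·21 = ln(146.88) = 4.9896, so r = 4.9896/21 = 0.2376.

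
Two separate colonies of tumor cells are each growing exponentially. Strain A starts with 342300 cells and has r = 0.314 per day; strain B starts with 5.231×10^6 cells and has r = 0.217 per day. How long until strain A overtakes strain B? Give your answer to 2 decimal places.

Set 342300·e^(0.314t) = 5.231×10^6·e^(0.217t).
e^((0.314 − 0.217)t) = 5.231×10^6/342300 → e^(0.097·t) = 15.282.
0.097·t = ln(15.282) = 2.7267, so t = 2.7267/0.097 = 28.11.

28.11 days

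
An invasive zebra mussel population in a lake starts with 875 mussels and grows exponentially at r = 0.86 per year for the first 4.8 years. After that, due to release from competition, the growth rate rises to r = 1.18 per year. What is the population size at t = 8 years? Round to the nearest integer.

Phase 1: N(4.8) = 875·e^(0.86×4.8) = 875·e^4.128 = 54297.
Phase 2 runs for 8 − 4.8 = 3.2 years at r = 1.18.
N(8) = 54297·e^(1.18×3.2) = 54297·e^3.776 = 2.369581×10^6.

2369581 mussels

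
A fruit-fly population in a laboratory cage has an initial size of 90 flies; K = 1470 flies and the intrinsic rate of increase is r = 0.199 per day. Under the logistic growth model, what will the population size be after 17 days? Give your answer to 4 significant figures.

A = (K − N₀)/N₀ = (1470 − 90)/90 = 15.333.
N(t) = K/(1 + A·e^(−rt)) = 1470/(1 + 15.333×e^(−0.199×17)).
e^(−3.383) = 0.033945; denominator = 1 + 15.333×0.033945 = 1.5205.
N = 1470/1.5205 = 966.789.

966.8 flies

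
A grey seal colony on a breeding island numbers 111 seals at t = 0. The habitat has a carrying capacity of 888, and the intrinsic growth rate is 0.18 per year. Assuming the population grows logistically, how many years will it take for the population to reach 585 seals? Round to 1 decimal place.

A = (K − N₀)/N₀ = (888 − 111)/111 = 7.
Solve 888/(1 + 7·e^(−0.18t)) = 585: 1 + 7·e^(−0.18t) = 1.5179, so e^(−0.18t) = 0.0739927.
−0.18·t = ln(0.0739927) = -2.6038, so t = 2.6038/0.18 = 14.465.

14.5 years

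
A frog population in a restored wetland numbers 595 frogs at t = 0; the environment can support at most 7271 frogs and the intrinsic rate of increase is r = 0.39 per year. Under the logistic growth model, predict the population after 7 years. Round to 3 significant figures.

A = (K − N₀)/N₀ = (7271 − 595)/595 = 11.22.
N(t) = K/(1 + A·e^(−rt)) = 7271/(1 + 11.22×e^(−0.39×7)).
e^(−2.73) = 0.065219; denominator = 1 + 11.22×0.065219 = 1.7318.
N = 7271/1.7318 = 4198.59.

4200 frogs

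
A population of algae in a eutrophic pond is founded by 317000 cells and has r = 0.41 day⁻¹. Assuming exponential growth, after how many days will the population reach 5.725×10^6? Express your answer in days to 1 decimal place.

Set N₀·e^(rt) = 5.725×10^6: e^(0.41·t) = 5.725×10^6/317000 = 18.06.
0.41·t = ln(18.06) = 2.8937, so t = 2.8937/0.41 = 7.0578.

7.1 days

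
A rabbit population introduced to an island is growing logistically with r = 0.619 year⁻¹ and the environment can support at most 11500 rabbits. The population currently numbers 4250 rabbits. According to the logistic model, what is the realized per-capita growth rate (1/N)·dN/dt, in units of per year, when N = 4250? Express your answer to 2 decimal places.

(1/N)·dN/dt = r(1 − N/K) = 0.619 × (1 − 4250/11500).
= 0.619 × 0.63043 = 0.39024.

0.39 per year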